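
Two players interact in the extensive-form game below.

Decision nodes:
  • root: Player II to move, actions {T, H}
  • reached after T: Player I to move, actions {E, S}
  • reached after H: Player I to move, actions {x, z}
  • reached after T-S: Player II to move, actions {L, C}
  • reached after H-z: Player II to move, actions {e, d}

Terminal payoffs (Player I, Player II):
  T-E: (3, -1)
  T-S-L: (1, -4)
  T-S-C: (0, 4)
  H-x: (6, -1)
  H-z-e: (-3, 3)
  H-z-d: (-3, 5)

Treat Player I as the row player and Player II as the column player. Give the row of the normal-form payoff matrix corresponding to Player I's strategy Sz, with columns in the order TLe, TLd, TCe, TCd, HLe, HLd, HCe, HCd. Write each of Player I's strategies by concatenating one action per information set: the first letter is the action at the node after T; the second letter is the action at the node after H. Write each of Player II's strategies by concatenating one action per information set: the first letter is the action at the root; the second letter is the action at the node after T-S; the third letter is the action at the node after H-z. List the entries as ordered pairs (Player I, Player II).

vs TLe: Player II plays T → Player I plays S at [T] → Player II plays L at [T-S] → (1, -4)
vs TLd: Player II plays T → Player I plays S at [T] → Player II plays L at [T-S] → (1, -4)
vs TCe: Player II plays T → Player I plays S at [T] → Player II plays C at [T-S] → (0, 4)
vs TCd: Player II plays T → Player I plays S at [T] → Player II plays C at [T-S] → (0, 4)
vs HLe: Player II plays H → Player I plays z at [H] → Player II plays e at [H-z] → (-3, 3)
vs HLd: Player II plays H → Player I plays z at [H] → Player II plays d at [H-z] → (-3, 5)
vs HCe: Player II plays H → Player I plays z at [H] → Player II plays e at [H-z] → (-3, 3)
vs HCd: Player II plays H → Player I plays z at [H] → Player II plays d at [H-z] → (-3, 5)

(1,-4) (1,-4) (0,4) (0,4) (-3,3) (-3,5) (-3,3) (-3,5)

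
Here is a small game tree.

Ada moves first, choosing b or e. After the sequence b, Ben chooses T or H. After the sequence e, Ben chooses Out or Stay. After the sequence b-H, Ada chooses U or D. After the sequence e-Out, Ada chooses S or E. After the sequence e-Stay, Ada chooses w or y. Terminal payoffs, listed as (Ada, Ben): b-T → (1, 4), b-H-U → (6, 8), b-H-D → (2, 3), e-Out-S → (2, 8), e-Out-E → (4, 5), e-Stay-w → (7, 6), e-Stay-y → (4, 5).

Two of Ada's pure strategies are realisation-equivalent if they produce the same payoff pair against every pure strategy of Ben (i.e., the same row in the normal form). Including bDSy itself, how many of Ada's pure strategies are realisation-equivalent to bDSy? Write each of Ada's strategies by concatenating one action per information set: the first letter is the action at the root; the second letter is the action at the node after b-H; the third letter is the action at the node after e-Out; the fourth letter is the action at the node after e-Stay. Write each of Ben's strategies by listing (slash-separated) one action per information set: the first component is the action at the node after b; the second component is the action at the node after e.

Row for bDSy (columns T/Out, T/Stay, H/Out, H/Stay): (1,4) (1,4) (2,3) (2,3).
Under bDSy, Ada's choice at the node after e-Out and at the node after e-Stay can never be reached regardless of what Ben does, so varying those choices leaves every outcome unchanged.
Holding the reachable choices fixed and varying the unreachable ones freely already gives 2 × 2 = 4 equivalent strategies.
No other strategy reproduces this row, so those 4 are the full class: bDSw, bDSy, bDEw, bDEy.

4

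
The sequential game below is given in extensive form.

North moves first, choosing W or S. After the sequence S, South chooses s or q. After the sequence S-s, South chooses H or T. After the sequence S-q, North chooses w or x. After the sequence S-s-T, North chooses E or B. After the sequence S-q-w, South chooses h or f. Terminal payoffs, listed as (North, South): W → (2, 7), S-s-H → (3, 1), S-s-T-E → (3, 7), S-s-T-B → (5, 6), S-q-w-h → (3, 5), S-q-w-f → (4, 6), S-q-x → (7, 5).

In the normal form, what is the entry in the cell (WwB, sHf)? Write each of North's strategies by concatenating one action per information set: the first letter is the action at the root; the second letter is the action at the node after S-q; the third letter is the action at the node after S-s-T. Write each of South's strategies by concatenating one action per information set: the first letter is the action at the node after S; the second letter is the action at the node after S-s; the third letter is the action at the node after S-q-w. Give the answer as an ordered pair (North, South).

(2, 7)

Trace the play path from the root:
  North plays W
→ terminal payoff (2, 7).
(North's choice at the node after S-q is never reached on this path, so it doesn't affect the outcome.)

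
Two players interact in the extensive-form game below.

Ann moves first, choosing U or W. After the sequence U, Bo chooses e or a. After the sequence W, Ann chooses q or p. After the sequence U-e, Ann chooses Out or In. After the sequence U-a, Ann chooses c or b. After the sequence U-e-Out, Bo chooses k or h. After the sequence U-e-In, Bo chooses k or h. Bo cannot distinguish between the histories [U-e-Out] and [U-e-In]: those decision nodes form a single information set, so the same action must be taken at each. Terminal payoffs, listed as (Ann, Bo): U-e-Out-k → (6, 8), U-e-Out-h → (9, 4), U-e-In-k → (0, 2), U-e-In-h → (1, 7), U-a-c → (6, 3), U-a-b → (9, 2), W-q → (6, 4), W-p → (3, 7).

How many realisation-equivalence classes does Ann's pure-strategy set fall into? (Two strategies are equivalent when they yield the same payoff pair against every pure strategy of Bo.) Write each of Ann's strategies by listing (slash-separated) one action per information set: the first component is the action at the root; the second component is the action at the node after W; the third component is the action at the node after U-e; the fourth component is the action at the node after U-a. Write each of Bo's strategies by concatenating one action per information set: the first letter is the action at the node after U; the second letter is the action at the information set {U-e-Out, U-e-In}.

Ann has 16 pure strategies: U/q/Out/c, U/q/Out/b, U/q/In/c, U/q/In/b, U/p/Out/c, U/p/Out/b, U/p/In/c, U/p/In/b, W/q/Out/c, W/q/Out/b, W/q/In/c, W/q/In/b, W/p/Out/c, W/p/Out/b, W/p/In/c, W/p/In/b. Columns: ek, eh, ak, ah.
{U/q/Out/c, U/p/Out/c} → row (6,8) (9,4) (6,3) (6,3)
{U/q/Out/b, U/p/Out/b} → row (6,8) (9,4) (9,2) (9,2)
{U/q/In/c, U/p/In/c} → row (0,2) (1,7) (6,3) (6,3)
{U/q/In/b, U/p/In/b} → row (0,2) (1,7) (9,2) (9,2)
{W/q/Out/c, W/q/Out/b, W/q/In/c, W/q/In/b} → row (6,4) (6,4) (6,4) (6,4)
{W/p/Out/c, W/p/Out/b, W/p/In/c, W/p/In/b} → row (3,7) (3,7) (3,7) (3,7)
That's 6 distinct rows out of 16 strategies.

6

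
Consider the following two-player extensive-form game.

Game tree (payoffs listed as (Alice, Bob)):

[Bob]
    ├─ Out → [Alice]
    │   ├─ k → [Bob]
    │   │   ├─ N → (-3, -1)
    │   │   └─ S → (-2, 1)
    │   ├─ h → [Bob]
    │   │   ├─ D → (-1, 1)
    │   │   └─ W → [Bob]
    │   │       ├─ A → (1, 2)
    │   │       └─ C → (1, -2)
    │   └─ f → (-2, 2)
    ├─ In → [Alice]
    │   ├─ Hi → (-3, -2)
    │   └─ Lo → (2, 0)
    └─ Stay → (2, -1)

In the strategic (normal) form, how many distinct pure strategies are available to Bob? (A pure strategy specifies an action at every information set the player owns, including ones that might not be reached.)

Bob owns the root with actions {Out, In, Stay} — three choices.
Bob owns the node after Out-k with actions {N, S} — two choices.
Bob owns the node after Out-h with actions {D, W} — two choices.
Bob owns the node after Out-h-W with actions {A, C} — two choices.
A pure strategy fixes one action at each information set independently, so the count is the product 3 × 2 × 2 × 2 = 24.

24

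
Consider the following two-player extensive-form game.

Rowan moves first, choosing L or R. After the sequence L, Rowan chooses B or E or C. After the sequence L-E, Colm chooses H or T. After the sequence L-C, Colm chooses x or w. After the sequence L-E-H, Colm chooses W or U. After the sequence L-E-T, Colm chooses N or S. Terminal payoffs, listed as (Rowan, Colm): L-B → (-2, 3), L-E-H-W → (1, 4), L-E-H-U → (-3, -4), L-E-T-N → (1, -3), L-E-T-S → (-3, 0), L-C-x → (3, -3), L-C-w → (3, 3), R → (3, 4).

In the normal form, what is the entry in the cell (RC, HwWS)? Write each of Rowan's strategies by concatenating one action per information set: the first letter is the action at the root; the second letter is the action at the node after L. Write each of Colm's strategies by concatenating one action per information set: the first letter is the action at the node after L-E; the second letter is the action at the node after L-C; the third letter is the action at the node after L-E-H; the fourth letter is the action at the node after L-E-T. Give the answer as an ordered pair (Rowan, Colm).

Trace the play path from the root:
  Rowan plays R
→ terminal payoff (3, 4).
(Rowan's choice at the node after L is never reached on this path, so it doesn't affect the outcome.)

(3, 4)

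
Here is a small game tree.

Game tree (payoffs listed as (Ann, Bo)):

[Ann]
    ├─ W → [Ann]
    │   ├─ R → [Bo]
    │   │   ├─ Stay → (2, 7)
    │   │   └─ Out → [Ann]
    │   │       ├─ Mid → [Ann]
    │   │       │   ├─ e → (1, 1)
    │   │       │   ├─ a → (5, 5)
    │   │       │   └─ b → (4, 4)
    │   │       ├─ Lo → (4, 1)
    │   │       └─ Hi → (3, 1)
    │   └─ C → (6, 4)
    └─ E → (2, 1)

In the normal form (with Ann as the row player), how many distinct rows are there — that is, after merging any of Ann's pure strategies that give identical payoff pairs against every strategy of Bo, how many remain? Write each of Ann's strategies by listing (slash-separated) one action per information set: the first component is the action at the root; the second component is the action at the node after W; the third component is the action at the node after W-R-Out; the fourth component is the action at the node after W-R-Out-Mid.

7

Ann has 36 pure strategies: W/R/Mid/e, W/R/Mid/a, W/R/Mid/b, W/R/Lo/e, W/R/Lo/a, W/R/Lo/b, W/R/Hi/e, W/R/Hi/a, W/R/Hi/b, W/C/Mid/e, W/C/Mid/a, W/C/Mid/b, W/C/Lo/e, W/C/Lo/a, W/C/Lo/b, W/C/Hi/e, W/C/Hi/a, W/C/Hi/b, E/R/Mid/e, E/R/Mid/a, E/R/Mid/b, E/R/Lo/e, E/R/Lo/a, E/R/Lo/b, E/R/Hi/e, E/R/Hi/a, E/R/Hi/b, E/C/Mid/e, E/C/Mid/a, E/C/Mid/b, E/C/Lo/e, E/C/Lo/a, E/C/Lo/b, E/C/Hi/e, E/C/Hi/a, E/C/Hi/b. Columns: Stay, Out.
{W/R/Mid/e} → row (2,7) (1,1)
{W/R/Mid/a} → row (2,7) (5,5)
{W/R/Mid/b} → row (2,7) (4,4)
{W/R/Lo/e, W/R/Lo/a, W/R/Lo/b} → row (2,7) (4,1)
{W/R/Hi/e, W/R/Hi/a, W/R/Hi/b} → row (2,7) (3,1)
{W/C/Mid/e, W/C/Mid/a, W/C/Mid/b, W/C/Lo/e, W/C/Lo/a, W/C/Lo/b, W/C/Hi/e, W/C/Hi/a, W/C/Hi/b} → row (6,4) (6,4)
{E/R/Mid/e, E/R/Mid/a, E/R/Mid/b, E/R/Lo/e, E/R/Lo/a, E/R/Lo/b, E/R/Hi/e, E/R/Hi/a, E/R/Hi/b, E/C/Mid/e, E/C/Mid/a, E/C/Mid/b, E/C/Lo/e, E/C/Lo/a, E/C/Lo/b, E/C/Hi/e, E/C/Hi/a, E/C/Hi/b} → row (2,1) (2,1)
That's 7 distinct rows out of 36 strategies.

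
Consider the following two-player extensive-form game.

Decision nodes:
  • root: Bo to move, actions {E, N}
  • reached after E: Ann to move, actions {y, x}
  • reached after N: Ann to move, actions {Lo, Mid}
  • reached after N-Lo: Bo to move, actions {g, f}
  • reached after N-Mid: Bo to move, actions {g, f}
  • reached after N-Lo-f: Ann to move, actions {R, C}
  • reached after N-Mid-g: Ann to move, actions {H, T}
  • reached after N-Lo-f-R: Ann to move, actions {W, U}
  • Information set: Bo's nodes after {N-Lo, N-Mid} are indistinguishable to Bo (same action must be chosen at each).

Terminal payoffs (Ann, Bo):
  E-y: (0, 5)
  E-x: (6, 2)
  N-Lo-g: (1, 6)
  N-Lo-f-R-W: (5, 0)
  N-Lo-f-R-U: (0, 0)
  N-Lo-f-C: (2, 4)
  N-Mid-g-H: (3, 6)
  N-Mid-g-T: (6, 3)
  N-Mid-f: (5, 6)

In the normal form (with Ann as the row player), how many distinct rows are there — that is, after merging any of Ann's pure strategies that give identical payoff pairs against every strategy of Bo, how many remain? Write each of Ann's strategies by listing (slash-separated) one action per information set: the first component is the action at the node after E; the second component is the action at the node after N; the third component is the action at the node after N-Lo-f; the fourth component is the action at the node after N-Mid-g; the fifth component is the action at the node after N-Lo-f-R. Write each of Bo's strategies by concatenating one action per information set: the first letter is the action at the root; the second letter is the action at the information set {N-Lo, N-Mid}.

Ann has 32 pure strategies: y/Lo/R/H/W, y/Lo/R/H/U, y/Lo/R/T/W, y/Lo/R/T/U, y/Lo/C/H/W, y/Lo/C/H/U, y/Lo/C/T/W, y/Lo/C/T/U, y/Mid/R/H/W, y/Mid/R/H/U, y/Mid/R/T/W, y/Mid/R/T/U, y/Mid/C/H/W, y/Mid/C/H/U, y/Mid/C/T/W, y/Mid/C/T/U, x/Lo/R/H/W, x/Lo/R/H/U, x/Lo/R/T/W, x/Lo/R/T/U, x/Lo/C/H/W, x/Lo/C/H/U, x/Lo/C/T/W, x/Lo/C/T/U, x/Mid/R/H/W, x/Mid/R/H/U, x/Mid/R/T/W, x/Mid/R/T/U, x/Mid/C/H/W, x/Mid/C/H/U, x/Mid/C/T/W, x/Mid/C/T/U. Columns: Eg, Ef, Ng, Nf.
{y/Lo/R/H/W, y/Lo/R/T/W} → row (0,5) (0,5) (1,6) (5,0)
{y/Lo/R/H/U, y/Lo/R/T/U} → row (0,5) (0,5) (1,6) (0,0)
{y/Lo/C/H/W, y/Lo/C/H/U, y/Lo/C/T/W, y/Lo/C/T/U} → row (0,5) (0,5) (1,6) (2,4)
{y/Mid/R/H/W, y/Mid/R/H/U, y/Mid/C/H/W, y/Mid/C/H/U} → row (0,5) (0,5) (3,6) (5,6)
{y/Mid/R/T/W, y/Mid/R/T/U, y/Mid/C/T/W, y/Mid/C/T/U} → row (0,5) (0,5) (6,3) (5,6)
{x/Lo/R/H/W, x/Lo/R/T/W} → row (6,2) (6,2) (1,6) (5,0)
{x/Lo/R/H/U, x/Lo/R/T/U} → row (6,2) (6,2) (1,6) (0,0)
{x/Lo/C/H/W, x/Lo/C/H/U, x/Lo/C/T/W, x/Lo/C/T/U} → row (6,2) (6,2) (1,6) (2,4)
{x/Mid/R/H/W, x/Mid/R/H/U, x/Mid/C/H/W, x/Mid/C/H/U} → row (6,2) (6,2) (3,6) (5,6)
{x/Mid/R/T/W, x/Mid/R/T/U, x/Mid/C/T/W, x/Mid/C/T/U} → row (6,2) (6,2) (6,3) (5,6)
That's 10 distinct rows out of 32 strategies.

10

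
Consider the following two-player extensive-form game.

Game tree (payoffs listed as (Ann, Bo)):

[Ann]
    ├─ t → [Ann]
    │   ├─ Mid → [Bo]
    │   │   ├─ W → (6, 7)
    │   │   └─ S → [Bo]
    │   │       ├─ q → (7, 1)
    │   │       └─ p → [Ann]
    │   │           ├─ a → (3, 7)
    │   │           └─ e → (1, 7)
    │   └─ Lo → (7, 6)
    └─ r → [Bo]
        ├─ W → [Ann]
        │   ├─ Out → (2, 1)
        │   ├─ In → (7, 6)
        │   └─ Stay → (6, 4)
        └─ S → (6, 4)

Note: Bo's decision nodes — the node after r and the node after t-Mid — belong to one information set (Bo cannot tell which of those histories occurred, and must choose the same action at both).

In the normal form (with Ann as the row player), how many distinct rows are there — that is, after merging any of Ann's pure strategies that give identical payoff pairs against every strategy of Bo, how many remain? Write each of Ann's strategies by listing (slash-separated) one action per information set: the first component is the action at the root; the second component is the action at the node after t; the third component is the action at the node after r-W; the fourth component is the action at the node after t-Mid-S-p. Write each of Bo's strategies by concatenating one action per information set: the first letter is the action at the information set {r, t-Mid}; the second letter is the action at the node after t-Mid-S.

Ann has 24 pure strategies: t/Mid/Out/a, t/Mid/Out/e, t/Mid/In/a, t/Mid/In/e, t/Mid/Stay/a, t/Mid/Stay/e, t/Lo/Out/a, t/Lo/Out/e, t/Lo/In/a, t/Lo/In/e, t/Lo/Stay/a, t/Lo/Stay/e, r/Mid/Out/a, r/Mid/Out/e, r/Mid/In/a, r/Mid/In/e, r/Mid/Stay/a, r/Mid/Stay/e, r/Lo/Out/a, r/Lo/Out/e, r/Lo/In/a, r/Lo/In/e, r/Lo/Stay/a, r/Lo/Stay/e. Columns: Wq, Wp, Sq, Sp.
{t/Mid/Out/a, t/Mid/In/a, t/Mid/Stay/a} → row (6,7) (6,7) (7,1) (3,7)
{t/Mid/Out/e, t/Mid/In/e, t/Mid/Stay/e} → row (6,7) (6,7) (7,1) (1,7)
{t/Lo/Out/a, t/Lo/Out/e, t/Lo/In/a, t/Lo/In/e, t/Lo/Stay/a, t/Lo/Stay/e} → row (7,6) (7,6) (7,6) (7,6)
{r/Mid/Out/a, r/Mid/Out/e, r/Lo/Out/a, r/Lo/Out/e} → row (2,1) (2,1) (6,4) (6,4)
{r/Mid/In/a, r/Mid/In/e, r/Lo/In/a, r/Lo/In/e} → row (7,6) (7,6) (6,4) (6,4)
{r/Mid/Stay/a, r/Mid/Stay/e, r/Lo/Stay/a, r/Lo/Stay/e} → row (6,4) (6,4) (6,4) (6,4)
That's 6 distinct rows out of 24 strategies.

6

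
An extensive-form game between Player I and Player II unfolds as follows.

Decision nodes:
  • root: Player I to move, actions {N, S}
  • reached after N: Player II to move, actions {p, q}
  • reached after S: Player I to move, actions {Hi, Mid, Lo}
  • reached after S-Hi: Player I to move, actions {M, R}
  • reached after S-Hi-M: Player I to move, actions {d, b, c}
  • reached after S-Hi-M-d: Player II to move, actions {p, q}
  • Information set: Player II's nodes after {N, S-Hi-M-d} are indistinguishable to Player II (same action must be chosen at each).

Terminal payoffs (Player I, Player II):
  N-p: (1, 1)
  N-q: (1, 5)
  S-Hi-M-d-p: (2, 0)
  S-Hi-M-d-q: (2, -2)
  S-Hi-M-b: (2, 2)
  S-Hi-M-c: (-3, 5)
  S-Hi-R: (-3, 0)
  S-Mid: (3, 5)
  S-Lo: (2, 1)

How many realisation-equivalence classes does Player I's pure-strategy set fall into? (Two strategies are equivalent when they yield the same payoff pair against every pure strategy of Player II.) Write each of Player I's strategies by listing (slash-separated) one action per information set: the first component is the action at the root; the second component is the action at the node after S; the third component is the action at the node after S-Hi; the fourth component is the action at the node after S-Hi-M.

7

Player I has 36 pure strategies: N/Hi/M/d, N/Hi/M/b, N/Hi/M/c, N/Hi/R/d, N/Hi/R/b, N/Hi/R/c, N/Mid/M/d, N/Mid/M/b, N/Mid/M/c, N/Mid/R/d, N/Mid/R/b, N/Mid/R/c, N/Lo/M/d, N/Lo/M/b, N/Lo/M/c, N/Lo/R/d, N/Lo/R/b, N/Lo/R/c, S/Hi/M/d, S/Hi/M/b, S/Hi/M/c, S/Hi/R/d, S/Hi/R/b, S/Hi/R/c, S/Mid/M/d, S/Mid/M/b, S/Mid/M/c, S/Mid/R/d, S/Mid/R/b, S/Mid/R/c, S/Lo/M/d, S/Lo/M/b, S/Lo/M/c, S/Lo/R/d, S/Lo/R/b, S/Lo/R/c. Columns: p, q.
{N/Hi/M/d, N/Hi/M/b, N/Hi/M/c, N/Hi/R/d, N/Hi/R/b, N/Hi/R/c, N/Mid/M/d, N/Mid/M/b, N/Mid/M/c, N/Mid/R/d, N/Mid/R/b, N/Mid/R/c, N/Lo/M/d, N/Lo/M/b, N/Lo/M/c, N/Lo/R/d, N/Lo/R/b, N/Lo/R/c} → row (1,1) (1,5)
{S/Hi/M/d} → row (2,0) (2,-2)
{S/Hi/M/b} → row (2,2) (2,2)
{S/Hi/M/c} → row (-3,5) (-3,5)
{S/Hi/R/d, S/Hi/R/b, S/Hi/R/c} → row (-3,0) (-3,0)
{S/Mid/M/d, S/Mid/M/b, S/Mid/M/c, S/Mid/R/d, S/Mid/R/b, S/Mid/R/c} → row (3,5) (3,5)
{S/Lo/M/d, S/Lo/M/b, S/Lo/M/c, S/Lo/R/d, S/Lo/R/b, S/Lo/R/c} → row (2,1) (2,1)
That's 7 distinct rows out of 36 strategies.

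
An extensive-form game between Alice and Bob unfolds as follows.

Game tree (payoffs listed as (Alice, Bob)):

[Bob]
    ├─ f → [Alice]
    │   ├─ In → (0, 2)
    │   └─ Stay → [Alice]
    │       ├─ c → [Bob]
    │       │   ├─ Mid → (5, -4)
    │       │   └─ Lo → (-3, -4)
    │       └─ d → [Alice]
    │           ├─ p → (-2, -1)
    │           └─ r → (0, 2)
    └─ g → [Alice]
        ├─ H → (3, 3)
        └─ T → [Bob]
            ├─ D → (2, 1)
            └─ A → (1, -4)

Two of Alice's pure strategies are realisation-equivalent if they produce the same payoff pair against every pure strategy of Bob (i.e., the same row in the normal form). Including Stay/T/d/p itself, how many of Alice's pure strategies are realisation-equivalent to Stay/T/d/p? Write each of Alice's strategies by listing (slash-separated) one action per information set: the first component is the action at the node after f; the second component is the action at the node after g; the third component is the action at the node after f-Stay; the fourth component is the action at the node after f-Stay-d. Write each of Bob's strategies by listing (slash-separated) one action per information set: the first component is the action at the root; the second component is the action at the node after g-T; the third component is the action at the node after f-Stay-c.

1

Row for Stay/T/d/p (columns f/D/Mid, f/D/Lo, f/A/Mid, f/A/Lo, g/D/Mid, g/D/Lo, g/A/Mid, g/A/Lo): (-2,-1) (-2,-1) (-2,-1) (-2,-1) (2,1) (2,1) (1,-4) (1,-4).
Every one of Alice's information sets is on the play path for some reply by Bob when Alice follows Stay/T/d/p.
Changing the action at any of them therefore changes at least one column, so only Stay/T/d/p itself gives this row.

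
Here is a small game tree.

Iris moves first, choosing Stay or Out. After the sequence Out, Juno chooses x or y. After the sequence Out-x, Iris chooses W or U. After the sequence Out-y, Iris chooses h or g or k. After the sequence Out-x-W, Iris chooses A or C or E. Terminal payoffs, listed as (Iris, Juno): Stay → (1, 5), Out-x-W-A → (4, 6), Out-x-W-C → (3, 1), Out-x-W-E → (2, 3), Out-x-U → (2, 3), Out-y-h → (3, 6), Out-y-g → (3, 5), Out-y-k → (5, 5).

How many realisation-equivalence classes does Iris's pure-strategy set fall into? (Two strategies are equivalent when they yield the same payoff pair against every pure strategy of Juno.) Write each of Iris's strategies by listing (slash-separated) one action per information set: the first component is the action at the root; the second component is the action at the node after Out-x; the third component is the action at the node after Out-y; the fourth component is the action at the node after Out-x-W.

Iris has 36 pure strategies: Stay/W/h/A, Stay/W/h/C, Stay/W/h/E, Stay/W/g/A, Stay/W/g/C, Stay/W/g/E, Stay/W/k/A, Stay/W/k/C, Stay/W/k/E, Stay/U/h/A, Stay/U/h/C, Stay/U/h/E, Stay/U/g/A, Stay/U/g/C, Stay/U/g/E, Stay/U/k/A, Stay/U/k/C, Stay/U/k/E, Out/W/h/A, Out/W/h/C, Out/W/h/E, Out/W/g/A, Out/W/g/C, Out/W/g/E, Out/W/k/A, Out/W/k/C, Out/W/k/E, Out/U/h/A, Out/U/h/C, Out/U/h/E, Out/U/g/A, Out/U/g/C, Out/U/g/E, Out/U/k/A, Out/U/k/C, Out/U/k/E. Columns: x, y.
{Stay/W/h/A, Stay/W/h/C, Stay/W/h/E, Stay/W/g/A, Stay/W/g/C, Stay/W/g/E, Stay/W/k/A, Stay/W/k/C, Stay/W/k/E, Stay/U/h/A, Stay/U/h/C, Stay/U/h/E, Stay/U/g/A, Stay/U/g/C, Stay/U/g/E, Stay/U/k/A, Stay/U/k/C, Stay/U/k/E} → row (1,5) (1,5)
{Out/W/h/A} → row (4,6) (3,6)
{Out/W/h/C} → row (3,1) (3,6)
{Out/W/h/E, Out/U/h/A, Out/U/h/C, Out/U/h/E} → row (2,3) (3,6)
{Out/W/g/A} → row (4,6) (3,5)
{Out/W/g/C} → row (3,1) (3,5)
{Out/W/g/E, Out/U/g/A, Out/U/g/C, Out/U/g/E} → row (2,3) (3,5)
{Out/W/k/A} → row (4,6) (5,5)
{Out/W/k/C} → row (3,1) (5,5)
{Out/W/k/E, Out/U/k/A, Out/U/k/C, Out/U/k/E} → row (2,3) (5,5)
That's 10 distinct rows out of 36 strategies.

10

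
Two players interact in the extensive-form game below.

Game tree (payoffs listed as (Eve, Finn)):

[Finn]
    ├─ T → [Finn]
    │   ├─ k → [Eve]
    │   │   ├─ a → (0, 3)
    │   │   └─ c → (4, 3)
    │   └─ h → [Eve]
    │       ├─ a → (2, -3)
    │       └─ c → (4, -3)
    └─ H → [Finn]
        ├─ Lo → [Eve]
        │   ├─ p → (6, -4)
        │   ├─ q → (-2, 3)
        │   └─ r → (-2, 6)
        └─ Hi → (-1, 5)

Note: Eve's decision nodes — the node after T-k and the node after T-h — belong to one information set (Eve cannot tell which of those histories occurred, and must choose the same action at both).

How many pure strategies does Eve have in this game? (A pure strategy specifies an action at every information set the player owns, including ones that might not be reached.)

Eve owns the information set {T-k, T-h} with actions {a, c} — two choices.
Eve owns the node after H-Lo with actions {p, q, r} — three choices.
A pure strategy fixes one action at each information set independently, so the count is the product 2 × 3 = 6.

6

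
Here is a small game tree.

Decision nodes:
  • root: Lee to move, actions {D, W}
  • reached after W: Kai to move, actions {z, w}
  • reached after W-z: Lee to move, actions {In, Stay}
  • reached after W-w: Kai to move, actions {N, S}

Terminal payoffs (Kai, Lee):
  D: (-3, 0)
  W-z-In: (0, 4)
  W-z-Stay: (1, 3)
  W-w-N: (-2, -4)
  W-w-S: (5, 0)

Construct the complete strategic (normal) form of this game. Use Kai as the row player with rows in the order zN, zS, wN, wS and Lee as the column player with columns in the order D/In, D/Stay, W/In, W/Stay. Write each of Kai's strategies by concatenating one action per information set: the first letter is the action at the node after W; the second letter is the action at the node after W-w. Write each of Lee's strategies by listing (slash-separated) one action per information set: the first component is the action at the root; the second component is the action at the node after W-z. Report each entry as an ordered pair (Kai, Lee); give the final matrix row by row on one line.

         D/In   D/Stay     W/In   W/Stay
  zN   (-3,0)   (-3,0)    (0,4)    (1,3)
  zS   (-3,0)   (-3,0)    (0,4)    (1,3)
  wN   (-3,0)   (-3,0)  (-2,-4)  (-2,-4)
  wS   (-3,0)   (-3,0)    (5,0)    (5,0)

zN: (-3,0) (-3,0) (0,4) (1,3) | zS: (-3,0) (-3,0) (0,4) (1,3) | wN: (-3,0) (-3,0) (-2,-4) (-2,-4) | wS: (-3,0) (-3,0) (5,0) (5,0)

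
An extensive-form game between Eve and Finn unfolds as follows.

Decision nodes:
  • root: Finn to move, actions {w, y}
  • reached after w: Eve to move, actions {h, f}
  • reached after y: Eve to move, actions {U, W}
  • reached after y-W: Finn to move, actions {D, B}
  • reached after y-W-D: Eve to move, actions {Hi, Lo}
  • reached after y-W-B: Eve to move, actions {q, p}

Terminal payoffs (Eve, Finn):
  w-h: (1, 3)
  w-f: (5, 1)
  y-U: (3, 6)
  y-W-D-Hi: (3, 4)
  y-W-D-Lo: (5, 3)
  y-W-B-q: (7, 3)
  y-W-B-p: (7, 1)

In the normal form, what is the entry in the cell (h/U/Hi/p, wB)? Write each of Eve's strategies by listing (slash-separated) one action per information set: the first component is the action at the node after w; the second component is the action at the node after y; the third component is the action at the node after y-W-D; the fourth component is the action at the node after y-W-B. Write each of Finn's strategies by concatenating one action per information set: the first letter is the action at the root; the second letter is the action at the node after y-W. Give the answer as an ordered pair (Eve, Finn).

Trace the play path from the root:
  Finn plays w
  Eve plays h at [w]
→ terminal payoff (1, 3).
(Eve's choice at the node after y is never reached on this path, so it doesn't affect the outcome.)

(1, 3)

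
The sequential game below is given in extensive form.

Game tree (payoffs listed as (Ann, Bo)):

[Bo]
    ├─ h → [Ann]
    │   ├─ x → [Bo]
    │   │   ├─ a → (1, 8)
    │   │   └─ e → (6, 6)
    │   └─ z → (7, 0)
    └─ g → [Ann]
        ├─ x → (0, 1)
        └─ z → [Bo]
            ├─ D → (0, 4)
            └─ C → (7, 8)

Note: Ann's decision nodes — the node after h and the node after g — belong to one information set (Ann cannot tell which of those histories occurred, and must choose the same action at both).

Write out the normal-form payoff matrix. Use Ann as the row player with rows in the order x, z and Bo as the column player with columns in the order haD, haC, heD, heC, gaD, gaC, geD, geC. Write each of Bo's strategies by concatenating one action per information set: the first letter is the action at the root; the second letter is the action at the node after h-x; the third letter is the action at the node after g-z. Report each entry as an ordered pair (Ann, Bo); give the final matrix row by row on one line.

x: (1,8) (1,8) (6,6) (6,6) (0,1) (0,1) (0,1) (0,1) | z: (7,0) (7,0) (7,0) (7,0) (0,4) (7,8) (0,4) (7,8)

          haD      haC      heD      heC      gaD      gaC      geD      geC
   x    (1,8)    (1,8)    (6,6)    (6,6)    (0,1)    (0,1)    (0,1)    (0,1)
   z    (7,0)    (7,0)    (7,0)    (7,0)    (0,4)    (7,8)    (0,4)    (7,8)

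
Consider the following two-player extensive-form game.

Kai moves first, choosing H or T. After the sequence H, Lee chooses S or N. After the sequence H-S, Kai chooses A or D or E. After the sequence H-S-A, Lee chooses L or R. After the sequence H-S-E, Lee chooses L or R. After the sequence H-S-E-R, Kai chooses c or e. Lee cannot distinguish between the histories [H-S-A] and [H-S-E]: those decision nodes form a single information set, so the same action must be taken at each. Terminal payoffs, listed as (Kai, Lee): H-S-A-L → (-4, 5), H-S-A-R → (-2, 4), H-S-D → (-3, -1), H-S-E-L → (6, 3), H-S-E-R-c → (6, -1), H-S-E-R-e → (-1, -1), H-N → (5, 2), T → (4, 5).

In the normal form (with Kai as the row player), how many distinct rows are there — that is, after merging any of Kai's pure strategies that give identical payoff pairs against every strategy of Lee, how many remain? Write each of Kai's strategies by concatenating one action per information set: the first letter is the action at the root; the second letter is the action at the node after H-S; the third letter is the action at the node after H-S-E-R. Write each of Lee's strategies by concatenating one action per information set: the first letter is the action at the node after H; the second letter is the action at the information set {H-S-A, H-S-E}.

5

Kai has 12 pure strategies: HAc, HAe, HDc, HDe, HEc, HEe, TAc, TAe, TDc, TDe, TEc, TEe. Columns: SL, SR, NL, NR.
{HAc, HAe} → row (-4,5) (-2,4) (5,2) (5,2)
{HDc, HDe} → row (-3,-1) (-3,-1) (5,2) (5,2)
{HEc} → row (6,3) (6,-1) (5,2) (5,2)
{HEe} → row (6,3) (-1,-1) (5,2) (5,2)
{TAc, TAe, TDc, TDe, TEc, TEe} → row (4,5) (4,5) (4,5) (4,5)
That's 5 distinct rows out of 12 strategies.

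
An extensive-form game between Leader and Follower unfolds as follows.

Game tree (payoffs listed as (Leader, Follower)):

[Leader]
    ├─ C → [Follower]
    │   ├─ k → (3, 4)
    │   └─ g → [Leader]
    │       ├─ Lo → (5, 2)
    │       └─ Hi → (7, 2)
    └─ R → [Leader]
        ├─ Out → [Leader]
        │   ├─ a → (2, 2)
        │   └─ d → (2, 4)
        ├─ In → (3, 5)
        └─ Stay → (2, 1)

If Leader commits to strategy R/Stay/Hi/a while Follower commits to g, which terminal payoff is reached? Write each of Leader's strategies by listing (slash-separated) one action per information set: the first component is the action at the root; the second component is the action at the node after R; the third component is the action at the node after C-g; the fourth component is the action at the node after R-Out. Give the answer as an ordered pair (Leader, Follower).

(2, 1)

Trace the play path from the root:
  Leader plays R
  Leader plays Stay at [R]
→ terminal payoff (2, 1).
(Leader's choice at the node after C-g is never reached on this path, so it doesn't affect the outcome.)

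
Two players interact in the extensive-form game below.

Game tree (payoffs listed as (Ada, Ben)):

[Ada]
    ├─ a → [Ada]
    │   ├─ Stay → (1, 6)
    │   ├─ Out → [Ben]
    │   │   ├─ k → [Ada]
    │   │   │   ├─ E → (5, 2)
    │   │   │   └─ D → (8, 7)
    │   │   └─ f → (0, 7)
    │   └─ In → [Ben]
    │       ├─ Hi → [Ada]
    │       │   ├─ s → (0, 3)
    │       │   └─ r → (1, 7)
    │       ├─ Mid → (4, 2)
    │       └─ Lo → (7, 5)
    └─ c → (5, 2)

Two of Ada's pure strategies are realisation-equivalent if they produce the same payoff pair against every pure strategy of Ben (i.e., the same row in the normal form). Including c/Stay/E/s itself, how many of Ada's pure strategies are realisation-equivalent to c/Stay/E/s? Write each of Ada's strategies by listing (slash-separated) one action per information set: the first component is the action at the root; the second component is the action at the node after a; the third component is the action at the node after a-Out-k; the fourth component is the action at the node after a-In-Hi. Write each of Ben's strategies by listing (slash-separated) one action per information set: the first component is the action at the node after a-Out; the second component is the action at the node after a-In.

12

Row for c/Stay/E/s (columns k/Hi, k/Mid, k/Lo, f/Hi, f/Mid, f/Lo): (5,2) (5,2) (5,2) (5,2) (5,2) (5,2).
Under c/Stay/E/s, Ada's choice at the node after a and at the node after a-Out-k and at the node after a-In-Hi can never be reached regardless of what Ben does, so varying those choices leaves every outcome unchanged.
Holding the reachable choices fixed and varying the unreachable ones freely already gives 3 × 2 × 2 = 12 equivalent strategies.
No other strategy reproduces this row, so those 12 are the full class: c/Stay/E/s, c/Stay/E/r, c/Stay/D/s, c/Stay/D/r, c/Out/E/s, c/Out/E/r, c/Out/D/s, c/Out/D/r, c/In/E/s, c/In/E/r, c/In/D/s, c/In/D/r.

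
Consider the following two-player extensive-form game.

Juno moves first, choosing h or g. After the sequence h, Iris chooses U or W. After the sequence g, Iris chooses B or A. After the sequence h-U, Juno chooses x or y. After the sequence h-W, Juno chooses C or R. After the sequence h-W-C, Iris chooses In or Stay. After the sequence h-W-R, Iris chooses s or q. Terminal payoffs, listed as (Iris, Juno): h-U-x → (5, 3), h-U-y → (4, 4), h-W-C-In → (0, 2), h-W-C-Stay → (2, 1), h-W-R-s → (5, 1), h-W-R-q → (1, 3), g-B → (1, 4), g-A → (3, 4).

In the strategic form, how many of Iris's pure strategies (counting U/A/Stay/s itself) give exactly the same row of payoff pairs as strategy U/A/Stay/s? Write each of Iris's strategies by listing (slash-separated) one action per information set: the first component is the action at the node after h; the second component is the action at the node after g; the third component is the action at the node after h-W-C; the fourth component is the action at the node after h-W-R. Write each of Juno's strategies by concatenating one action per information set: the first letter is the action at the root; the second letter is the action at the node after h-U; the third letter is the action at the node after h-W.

4

Row for U/A/Stay/s (columns hxC, hxR, hyC, hyR, gxC, gxR, gyC, gyR): (5,3) (5,3) (4,4) (4,4) (3,4) (3,4) (3,4) (3,4).
Under U/A/Stay/s, Iris's choice at the node after h-W-C and at the node after h-W-R can never be reached regardless of what Juno does, so varying those choices leaves every outcome unchanged.
Holding the reachable choices fixed and varying the unreachable ones freely already gives 2 × 2 = 4 equivalent strategies.
No other strategy reproduces this row, so those 4 are the full class: U/A/In/s, U/A/In/q, U/A/Stay/s, U/A/Stay/q.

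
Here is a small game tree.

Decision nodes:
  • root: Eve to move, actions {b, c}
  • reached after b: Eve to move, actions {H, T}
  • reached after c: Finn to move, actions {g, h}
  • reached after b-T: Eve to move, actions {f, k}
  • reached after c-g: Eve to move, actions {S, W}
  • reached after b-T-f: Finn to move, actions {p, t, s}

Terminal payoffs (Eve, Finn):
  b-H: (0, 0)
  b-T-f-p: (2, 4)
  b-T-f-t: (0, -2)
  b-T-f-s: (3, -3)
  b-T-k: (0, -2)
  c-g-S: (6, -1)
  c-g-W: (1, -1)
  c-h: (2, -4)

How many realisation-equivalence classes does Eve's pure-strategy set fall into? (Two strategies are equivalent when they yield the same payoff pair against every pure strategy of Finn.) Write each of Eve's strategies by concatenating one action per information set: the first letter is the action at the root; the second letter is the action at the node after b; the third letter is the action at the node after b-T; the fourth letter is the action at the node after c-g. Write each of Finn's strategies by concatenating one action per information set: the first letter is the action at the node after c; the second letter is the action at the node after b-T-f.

5

Eve has 16 pure strategies: bHfS, bHfW, bHkS, bHkW, bTfS, bTfW, bTkS, bTkW, cHfS, cHfW, cHkS, cHkW, cTfS, cTfW, cTkS, cTkW. Columns: gp, gt, gs, hp, ht, hs.
{bHfS, bHfW, bHkS, bHkW} → row (0,0) (0,0) (0,0) (0,0) (0,0) (0,0)
{bTfS, bTfW} → row (2,4) (0,-2) (3,-3) (2,4) (0,-2) (3,-3)
{bTkS, bTkW} → row (0,-2) (0,-2) (0,-2) (0,-2) (0,-2) (0,-2)
{cHfS, cHkS, cTfS, cTkS} → row (6,-1) (6,-1) (6,-1) (2,-4) (2,-4) (2,-4)
{cHfW, cHkW, cTfW, cTkW} → row (1,-1) (1,-1) (1,-1) (2,-4) (2,-4) (2,-4)
That's 5 distinct rows out of 16 strategies.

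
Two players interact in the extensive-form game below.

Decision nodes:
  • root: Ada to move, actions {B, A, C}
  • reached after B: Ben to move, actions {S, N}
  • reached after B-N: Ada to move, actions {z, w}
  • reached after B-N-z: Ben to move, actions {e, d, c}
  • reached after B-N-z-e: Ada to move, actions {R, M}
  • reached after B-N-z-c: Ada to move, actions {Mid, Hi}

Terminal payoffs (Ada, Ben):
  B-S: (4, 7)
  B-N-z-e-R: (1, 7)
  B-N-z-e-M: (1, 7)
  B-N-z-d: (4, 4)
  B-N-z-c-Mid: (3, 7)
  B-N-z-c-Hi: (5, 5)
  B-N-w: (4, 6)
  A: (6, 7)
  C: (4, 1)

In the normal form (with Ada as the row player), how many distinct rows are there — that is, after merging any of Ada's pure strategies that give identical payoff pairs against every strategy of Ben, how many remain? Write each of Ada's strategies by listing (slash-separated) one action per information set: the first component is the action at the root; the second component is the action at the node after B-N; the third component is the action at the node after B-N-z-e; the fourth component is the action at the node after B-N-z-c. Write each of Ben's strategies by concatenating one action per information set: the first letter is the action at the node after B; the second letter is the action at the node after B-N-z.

5

Ada has 24 pure strategies: B/z/R/Mid, B/z/R/Hi, B/z/M/Mid, B/z/M/Hi, B/w/R/Mid, B/w/R/Hi, B/w/M/Mid, B/w/M/Hi, A/z/R/Mid, A/z/R/Hi, A/z/M/Mid, A/z/M/Hi, A/w/R/Mid, A/w/R/Hi, A/w/M/Mid, A/w/M/Hi, C/z/R/Mid, C/z/R/Hi, C/z/M/Mid, C/z/M/Hi, C/w/R/Mid, C/w/R/Hi, C/w/M/Mid, C/w/M/Hi. Columns: Se, Sd, Sc, Ne, Nd, Nc.
{B/z/R/Mid, B/z/M/Mid} → row (4,7) (4,7) (4,7) (1,7) (4,4) (3,7)
{B/z/R/Hi, B/z/M/Hi} → row (4,7) (4,7) (4,7) (1,7) (4,4) (5,5)
{B/w/R/Mid, B/w/R/Hi, B/w/M/Mid, B/w/M/Hi} → row (4,7) (4,7) (4,7) (4,6) (4,6) (4,6)
{A/z/R/Mid, A/z/R/Hi, A/z/M/Mid, A/z/M/Hi, A/w/R/Mid, A/w/R/Hi, A/w/M/Mid, A/w/M/Hi} → row (6,7) (6,7) (6,7) (6,7) (6,7) (6,7)
{C/z/R/Mid, C/z/R/Hi, C/z/M/Mid, C/z/M/Hi, C/w/R/Mid, C/w/R/Hi, C/w/M/Mid, C/w/M/Hi} → row (4,1) (4,1) (4,1) (4,1) (4,1) (4,1)
That's 5 distinct rows out of 24 strategies.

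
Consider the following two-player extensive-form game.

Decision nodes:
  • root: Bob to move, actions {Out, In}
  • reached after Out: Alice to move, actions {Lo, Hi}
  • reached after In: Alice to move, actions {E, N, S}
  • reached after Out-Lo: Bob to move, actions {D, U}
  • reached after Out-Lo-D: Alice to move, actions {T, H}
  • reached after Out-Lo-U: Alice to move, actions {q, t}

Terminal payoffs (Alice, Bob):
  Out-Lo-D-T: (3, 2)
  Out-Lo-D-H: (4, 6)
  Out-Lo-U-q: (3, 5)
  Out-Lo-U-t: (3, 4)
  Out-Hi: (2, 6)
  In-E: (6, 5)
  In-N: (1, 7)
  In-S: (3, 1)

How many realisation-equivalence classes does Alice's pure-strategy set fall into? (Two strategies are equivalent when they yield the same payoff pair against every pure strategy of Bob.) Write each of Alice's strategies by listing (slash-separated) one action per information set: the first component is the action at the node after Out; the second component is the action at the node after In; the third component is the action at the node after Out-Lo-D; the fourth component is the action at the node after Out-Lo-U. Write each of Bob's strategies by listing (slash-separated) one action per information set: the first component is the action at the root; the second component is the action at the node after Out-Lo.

15

Alice has 24 pure strategies: Lo/E/T/q, Lo/E/T/t, Lo/E/H/q, Lo/E/H/t, Lo/N/T/q, Lo/N/T/t, Lo/N/H/q, Lo/N/H/t, Lo/S/T/q, Lo/S/T/t, Lo/S/H/q, Lo/S/H/t, Hi/E/T/q, Hi/E/T/t, Hi/E/H/q, Hi/E/H/t, Hi/N/T/q, Hi/N/T/t, Hi/N/H/q, Hi/N/H/t, Hi/S/T/q, Hi/S/T/t, Hi/S/H/q, Hi/S/H/t. Columns: Out/D, Out/U, In/D, In/U.
{Lo/E/T/q} → row (3,2) (3,5) (6,5) (6,5)
{Lo/E/T/t} → row (3,2) (3,4) (6,5) (6,5)
{Lo/E/H/q} → row (4,6) (3,5) (6,5) (6,5)
{Lo/E/H/t} → row (4,6) (3,4) (6,5) (6,5)
{Lo/N/T/q} → row (3,2) (3,5) (1,7) (1,7)
{Lo/N/T/t} → row (3,2) (3,4) (1,7) (1,7)
{Lo/N/H/q} → row (4,6) (3,5) (1,7) (1,7)
{Lo/N/H/t} → row (4,6) (3,4) (1,7) (1,7)
{Lo/S/T/q} → row (3,2) (3,5) (3,1) (3,1)
{Lo/S/T/t} → row (3,2) (3,4) (3,1) (3,1)
{Lo/S/H/q} → row (4,6) (3,5) (3,1) (3,1)
{Lo/S/H/t} → row (4,6) (3,4) (3,1) (3,1)
{Hi/E/T/q, Hi/E/T/t, Hi/E/H/q, Hi/E/H/t} → row (2,6) (2,6) (6,5) (6,5)
{Hi/N/T/q, Hi/N/T/t, Hi/N/H/q, Hi/N/H/t} → row (2,6) (2,6) (1,7) (1,7)
{Hi/S/T/q, Hi/S/T/t, Hi/S/H/q, Hi/S/H/t} → row (2,6) (2,6) (3,1) (3,1)
That's 15 distinct rows out of 24 strategies.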